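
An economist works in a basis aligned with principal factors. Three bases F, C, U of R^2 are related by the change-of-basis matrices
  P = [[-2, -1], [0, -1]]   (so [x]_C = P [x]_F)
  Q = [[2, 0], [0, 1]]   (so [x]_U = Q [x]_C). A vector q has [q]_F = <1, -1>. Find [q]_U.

Composing the changes, [q]_U = Q P [q]_F.
Q P = [[-4, -2], [0, -1]]; applying this to <1, -1> gives <-2, 1>.

<-2, 1>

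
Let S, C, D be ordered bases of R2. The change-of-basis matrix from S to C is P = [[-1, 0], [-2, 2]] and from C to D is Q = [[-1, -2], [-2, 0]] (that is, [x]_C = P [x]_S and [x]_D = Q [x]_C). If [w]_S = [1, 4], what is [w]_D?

Composing the changes, [w]_D = Q P [w]_S.
Q P = [[5, -4], [2, 0]]; applying this to [1, 4] gives [-11, 2].

[-11, 2]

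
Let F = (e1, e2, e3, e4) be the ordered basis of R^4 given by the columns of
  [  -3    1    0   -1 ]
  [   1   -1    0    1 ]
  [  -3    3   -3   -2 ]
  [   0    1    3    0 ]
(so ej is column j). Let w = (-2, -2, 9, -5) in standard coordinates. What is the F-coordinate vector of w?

[w]_F is the unique c with M c = w, where M has columns e1, ..., e4.
Row-reducing the augmented matrix [M | w] gives c = (2, 1, -2, -3).
Check: 2e1 + e2 - 2e3 - 3e4 = (-2, -2, 9, -5).

(2, 1, -2, -3)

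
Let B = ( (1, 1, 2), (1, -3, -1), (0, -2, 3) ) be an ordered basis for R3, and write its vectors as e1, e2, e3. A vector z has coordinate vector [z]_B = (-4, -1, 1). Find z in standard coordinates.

(-5, -3, -4)

By definition z = -4e1 - e2 + e3.
Summing componentwise gives (-5, -3, -4).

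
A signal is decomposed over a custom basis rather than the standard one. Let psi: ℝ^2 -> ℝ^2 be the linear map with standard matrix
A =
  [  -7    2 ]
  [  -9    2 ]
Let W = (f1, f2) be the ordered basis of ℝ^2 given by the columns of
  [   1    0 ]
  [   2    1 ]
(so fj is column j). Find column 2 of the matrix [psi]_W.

Column 2 of [psi]_W is the W-coordinate vector of psi(f2).
In standard coordinates psi(f2) = A f2 = [2, 2].
Converting to W: [2, 2] = 2f1 - 2f2, so the coordinate vector is [2, -2].

[2, -2]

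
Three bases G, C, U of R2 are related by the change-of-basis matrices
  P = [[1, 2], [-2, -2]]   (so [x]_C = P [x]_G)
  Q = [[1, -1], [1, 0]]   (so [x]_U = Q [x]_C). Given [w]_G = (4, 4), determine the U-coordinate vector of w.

Composing the changes, [w]_U = Q P [w]_G.
Q P = [[3, 4], [1, 2]]; applying this to (4, 4) gives (28, 12).

(28, 12)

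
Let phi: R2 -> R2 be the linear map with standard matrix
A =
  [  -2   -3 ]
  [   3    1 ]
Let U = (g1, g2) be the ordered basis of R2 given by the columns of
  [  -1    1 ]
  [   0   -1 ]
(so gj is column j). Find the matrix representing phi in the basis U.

[[1, -3], [3, -2]]

With P the matrix whose columns are g1, g2, [phi]_U = P^(-1) A P.
Column by column: phi(g1) = A g1 = <2, -3>; its U-coordinates <1, 3> give column 1.
Continuing for each basis vector yields [phi]_U = [[1, -3], [3, -2]].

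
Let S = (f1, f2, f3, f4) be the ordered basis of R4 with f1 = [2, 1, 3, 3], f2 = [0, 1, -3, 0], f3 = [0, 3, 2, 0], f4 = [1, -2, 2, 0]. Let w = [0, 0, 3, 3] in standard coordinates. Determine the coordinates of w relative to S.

[1, -2, -1, -2]

We seek scalars with c_1 f1 + ... + c_4 f4 = w; equivalently solve M c = w where the columns of M are f1, ..., f4.
Solving this 4x4 system gives c = (1, -2, -1, -2).
Check: f1 - 2f2 - f3 - 2f4 = [0, 0, 3, 3].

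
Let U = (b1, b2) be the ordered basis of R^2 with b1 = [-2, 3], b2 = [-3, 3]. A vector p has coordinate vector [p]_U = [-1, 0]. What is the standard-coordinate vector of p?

The coordinates say p = -b1 + 0·b2; adding the scaled basis vectors gives [2, -3].

[2, -3]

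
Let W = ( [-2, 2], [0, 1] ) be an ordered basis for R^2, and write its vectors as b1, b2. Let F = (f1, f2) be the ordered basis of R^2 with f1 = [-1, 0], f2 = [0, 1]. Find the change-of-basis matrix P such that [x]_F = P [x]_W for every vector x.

Take x = bj: its W-coordinates are the j-th standard unit vector, so P e_j — column j of P — equals [bj]_F.
b1 = 2f1 + 2f2, giving column 1 = [2, 2]; repeating for each j gives P = [[2, 0], [2, 1]].

[[2, 0], [2, 1]]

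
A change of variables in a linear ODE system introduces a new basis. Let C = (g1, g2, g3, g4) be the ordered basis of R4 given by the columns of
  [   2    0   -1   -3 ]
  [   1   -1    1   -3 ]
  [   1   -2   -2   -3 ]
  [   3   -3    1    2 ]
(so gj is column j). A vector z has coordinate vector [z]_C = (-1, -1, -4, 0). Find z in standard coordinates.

The coordinates say z = -g1 - g2 - 4g3 + 0·g4; adding the scaled basis vectors gives (2, -4, 9, -4).

(2, -4, 9, -4)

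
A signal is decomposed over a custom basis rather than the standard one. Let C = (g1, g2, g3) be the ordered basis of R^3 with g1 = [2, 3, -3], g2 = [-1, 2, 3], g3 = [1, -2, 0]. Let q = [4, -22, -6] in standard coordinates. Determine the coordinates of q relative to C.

[-2, -4, 4]

[q]_C is the unique c with M c = q, where M has columns g1, ..., g3.
Solving this 3x3 system gives c = (-2, -4, 4).
Check: -2g1 - 4g2 + 4g3 = [4, -22, -6].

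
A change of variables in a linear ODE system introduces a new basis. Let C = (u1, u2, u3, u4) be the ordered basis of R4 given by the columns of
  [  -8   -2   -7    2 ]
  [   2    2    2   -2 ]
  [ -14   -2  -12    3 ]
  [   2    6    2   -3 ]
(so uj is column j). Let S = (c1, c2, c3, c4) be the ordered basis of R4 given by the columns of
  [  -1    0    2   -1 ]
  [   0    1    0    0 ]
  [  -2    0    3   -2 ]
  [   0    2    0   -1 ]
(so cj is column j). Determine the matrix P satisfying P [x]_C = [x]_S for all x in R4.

Let M have columns uj and N have columns cj. Then for every x, N [x]_S = x = M [x]_C, so P = N^(-1) M.
Since det N = -1, N^(-1) has integer entries; multiplying gives P = [[2, 0, 1, 1], [2, 2, 2, -2], [-2, -2, -2, 1], [2, -2, 2, -1]].

[[2, 0, 1, 1], [2, 2, 2, -2], [-2, -2, -2, 1], [2, -2, 2, -1]]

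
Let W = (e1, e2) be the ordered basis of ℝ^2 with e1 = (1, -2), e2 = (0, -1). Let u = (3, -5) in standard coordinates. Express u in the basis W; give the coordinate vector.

(3, -1)

[u]_W is the unique c with M c = u, where M has columns e1, e2.
System: c_1 + 0c_2 = 3, -2c_1 - c_2 = -5; solving gives c_1 = 3, c_2 = -1.
Check: 3e1 - e2 = (3, -5).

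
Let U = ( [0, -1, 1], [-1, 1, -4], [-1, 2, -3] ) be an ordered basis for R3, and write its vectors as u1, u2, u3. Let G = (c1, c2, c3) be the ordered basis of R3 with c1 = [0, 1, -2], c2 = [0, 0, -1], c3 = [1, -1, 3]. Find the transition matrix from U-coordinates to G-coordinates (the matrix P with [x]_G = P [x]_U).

Let M have columns uj and N have columns cj. Then for every x, N [x]_G = x = M [x]_U, so P = N^(-1) M.
Since det N = -1, N^(-1) has integer entries; multiplying gives P = [[-1, 0, 1], [1, 1, -2], [0, -1, -1]].

[[-1, 0, 1], [1, 1, -2], [0, -1, -1]]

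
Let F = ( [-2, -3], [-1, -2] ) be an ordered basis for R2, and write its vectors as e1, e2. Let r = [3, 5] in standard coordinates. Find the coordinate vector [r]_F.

[r]_F is the unique c with M c = r, where M has columns e1, e2.
System: -2c_1 - c_2 = 3, -3c_1 - 2c_2 = 5; solving gives c_1 = -1, c_2 = -1.
Check: -e1 - e2 = [3, 5].

[-1, -1]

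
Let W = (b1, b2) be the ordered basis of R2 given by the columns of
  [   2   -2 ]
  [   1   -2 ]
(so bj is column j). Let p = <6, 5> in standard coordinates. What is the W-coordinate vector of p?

<1, -2>

We seek scalars with c_1 b1 + c_2 b2 = p; equivalently solve M c = p where the columns of M are b1, b2.
System: 2c_1 - 2c_2 = 6, c_1 - 2c_2 = 5; solving gives c_1 = 1, c_2 = -2.
Check: b1 - 2b2 = <6, 5>.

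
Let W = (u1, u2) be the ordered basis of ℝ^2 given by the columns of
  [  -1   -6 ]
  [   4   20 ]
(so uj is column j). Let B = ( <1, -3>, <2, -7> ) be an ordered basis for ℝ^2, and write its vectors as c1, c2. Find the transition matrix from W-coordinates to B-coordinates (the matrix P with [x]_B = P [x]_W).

Column j of P is [uj]_B, since P maps W-coordinates to B-coordinates.
Expressing u1 in B: u1 = c1 - c2, so column 1 of P is <1, -1>.
Doing the same for each uj gives P = [[1, -2], [-1, -2]].

[[1, -2], [-1, -2]]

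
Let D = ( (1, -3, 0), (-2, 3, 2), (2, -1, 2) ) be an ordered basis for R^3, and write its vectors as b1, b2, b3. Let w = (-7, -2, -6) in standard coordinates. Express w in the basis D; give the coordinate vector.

[w]_D is the unique c with M c = w, where M has columns b1, ..., b3.
Solving this 3x3 system gives c = (3, 1, -4).
Check: 3b1 + b2 - 4b3 = (-7, -2, -6).

(3, 1, -4)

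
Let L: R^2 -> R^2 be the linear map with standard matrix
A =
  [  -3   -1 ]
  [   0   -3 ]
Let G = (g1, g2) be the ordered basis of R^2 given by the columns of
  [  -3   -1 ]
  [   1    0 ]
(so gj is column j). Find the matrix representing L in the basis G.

[[-3, 0], [1, -3]]

Let P have columns g1, g2. Then [L]_G = P^(-1) A P.
Here det P = 1, so P^(-1) is integer; computing A P first and then P^(-1)(A P) gives [[-3, 0], [1, -3]].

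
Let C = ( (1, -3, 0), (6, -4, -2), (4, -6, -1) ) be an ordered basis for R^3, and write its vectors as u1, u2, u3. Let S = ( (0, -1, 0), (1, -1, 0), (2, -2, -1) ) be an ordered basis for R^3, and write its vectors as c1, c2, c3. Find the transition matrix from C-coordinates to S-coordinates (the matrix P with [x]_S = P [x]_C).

Column j of P is [uj]_S, since P maps C-coordinates to S-coordinates.
Expressing u1 in S: u1 = 2c1 + c2 + 0·c3, so column 1 of P is (2, 1, 0).
Doing the same for each uj gives P = [[2, -2, 2], [1, 2, 2], [0, 2, 1]].

[[2, -2, 2], [1, 2, 2], [0, 2, 1]]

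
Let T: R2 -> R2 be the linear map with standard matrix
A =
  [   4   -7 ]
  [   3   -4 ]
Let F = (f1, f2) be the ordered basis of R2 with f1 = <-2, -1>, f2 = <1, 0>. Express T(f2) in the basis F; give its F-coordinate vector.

Column 2 of [T]_F is the F-coordinate vector of T(f2).
In standard coordinates T(f2) = A f2 = <4, 3>.
Converting to F: <4, 3> = -3f1 - 2f2, so the coordinate vector is <-3, -2>.

<-3, -2>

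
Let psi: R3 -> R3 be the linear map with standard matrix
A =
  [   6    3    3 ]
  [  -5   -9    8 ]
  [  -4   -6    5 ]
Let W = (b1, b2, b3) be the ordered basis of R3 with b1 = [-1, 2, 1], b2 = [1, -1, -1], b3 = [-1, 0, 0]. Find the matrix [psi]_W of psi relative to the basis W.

Let P have columns b1, ..., b3. Then [psi]_W = P^(-1) A P.
Here det P = 1, so P^(-1) is integer; computing A P first and then P^(-1)(A P) gives [[-2, -1, 1], [1, 2, -3], [0, 3, 2]].

[[-2, -1, 1], [1, 2, -3], [0, 3, 2]]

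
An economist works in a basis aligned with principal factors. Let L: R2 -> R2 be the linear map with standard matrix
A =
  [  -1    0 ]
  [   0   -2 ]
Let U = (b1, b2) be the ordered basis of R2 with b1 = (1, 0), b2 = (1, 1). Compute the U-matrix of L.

Let P have columns b1, b2. Then [L]_U = P^(-1) A P.
Here det P = 1, so P^(-1) is integer; computing A P first and then P^(-1)(A P) gives [[-1, 1], [0, -2]].

[[-1, 1], [0, -2]]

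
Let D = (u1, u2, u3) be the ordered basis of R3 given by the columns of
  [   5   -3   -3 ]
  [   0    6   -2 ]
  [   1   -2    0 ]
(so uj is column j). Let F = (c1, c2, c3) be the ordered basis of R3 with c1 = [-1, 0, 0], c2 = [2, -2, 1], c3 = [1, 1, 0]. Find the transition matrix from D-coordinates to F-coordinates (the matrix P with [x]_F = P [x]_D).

[[-1, 1, 1], [1, -2, 0], [2, 2, -2]]

Take x = uj: its D-coordinates are the j-th standard unit vector, so P e_j — column j of P — equals [uj]_F.
u1 = -c1 + c2 + 2c3, giving column 1 = [-1, 1, 2]; repeating for each j gives P = [[-1, 1, 1], [1, -2, 0], [2, 2, -2]].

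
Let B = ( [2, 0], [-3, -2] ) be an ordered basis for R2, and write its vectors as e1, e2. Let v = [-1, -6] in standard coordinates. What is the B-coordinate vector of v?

[4, 3]

We seek scalars with c_1 e1 + c_2 e2 = v; equivalently solve M c = v where the columns of M are e1, e2.
System: 2c_1 - 3c_2 = -1, 0c_1 - 2c_2 = -6; solving gives c_1 = 4, c_2 = 3.
Check: 4e1 + 3e2 = [-1, -6].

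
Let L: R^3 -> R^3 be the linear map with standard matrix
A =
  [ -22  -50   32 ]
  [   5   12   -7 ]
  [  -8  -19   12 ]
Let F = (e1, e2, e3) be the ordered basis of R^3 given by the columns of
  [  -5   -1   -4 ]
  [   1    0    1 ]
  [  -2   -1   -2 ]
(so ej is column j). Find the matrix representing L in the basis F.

Let P have columns e1, ..., e3. Then [L]_F = P^(-1) A P.
Here det P = -1, so P^(-1) is integer; computing A P first and then P^(-1)(A P) gives [[-1, 2, 3], [1, 0, -1], [2, 0, 3]].

[[-1, 2, 3], [1, 0, -1], [2, 0, 3]]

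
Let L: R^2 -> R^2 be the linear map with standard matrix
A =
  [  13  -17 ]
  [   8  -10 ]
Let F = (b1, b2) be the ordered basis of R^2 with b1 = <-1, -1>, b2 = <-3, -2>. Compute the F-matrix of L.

[[2, 2], [-2, 1]]

With P the matrix whose columns are b1, b2, [L]_F = P^(-1) A P.
Column by column: L(b1) = A b1 = <4, 2>; its F-coordinates <2, -2> give column 1.
Continuing for each basis vector yields [L]_F = [[2, 2], [-2, 1]].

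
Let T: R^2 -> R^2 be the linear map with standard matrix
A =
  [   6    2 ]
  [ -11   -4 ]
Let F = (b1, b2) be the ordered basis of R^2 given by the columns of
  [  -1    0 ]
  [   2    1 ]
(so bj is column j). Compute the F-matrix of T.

[[2, -2], [-1, 0]]

Let P have columns b1, b2. Then [T]_F = P^(-1) A P.
Here det P = -1, so P^(-1) is integer; computing A P first and then P^(-1)(A P) gives [[2, -2], [-1, 0]].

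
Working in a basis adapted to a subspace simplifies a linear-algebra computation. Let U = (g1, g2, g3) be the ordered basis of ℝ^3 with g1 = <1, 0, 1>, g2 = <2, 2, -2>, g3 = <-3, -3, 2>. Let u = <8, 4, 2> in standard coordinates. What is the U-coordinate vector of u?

Write u = c_1 g1 + ... + c_3 g3 and solve for the c_i.
Solving this 3x3 system gives c = (4, -1, -2).
Check: 4g1 - g2 - 2g3 = <8, 4, 2>.

<4, -1, -2>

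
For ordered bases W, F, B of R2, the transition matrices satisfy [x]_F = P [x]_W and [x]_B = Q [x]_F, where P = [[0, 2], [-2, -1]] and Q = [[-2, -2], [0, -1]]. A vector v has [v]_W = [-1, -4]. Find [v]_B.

Apply P to get F-coordinates [-8, 6], then Q to get B-coordinates.
The result is [v]_B = [4, -6].

[4, -6]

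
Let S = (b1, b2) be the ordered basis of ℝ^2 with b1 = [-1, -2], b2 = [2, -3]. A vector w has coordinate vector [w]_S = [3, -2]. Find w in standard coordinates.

By definition w = 3b1 - 2b2.
Summing componentwise gives [-7, 0].

[-7, 0]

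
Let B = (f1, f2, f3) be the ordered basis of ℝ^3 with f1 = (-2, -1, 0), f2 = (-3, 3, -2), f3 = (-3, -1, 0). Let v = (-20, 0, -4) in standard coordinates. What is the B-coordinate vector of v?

We seek scalars with c_1 f1 + ... + c_3 f3 = v; equivalently solve M c = v where the columns of M are f1, ..., f3.
Gaussian elimination on [M | v] yields c = (4, 2, 2).
Check: 4f1 + 2f2 + 2f3 = (-20, 0, -4).

(4, 2, 2)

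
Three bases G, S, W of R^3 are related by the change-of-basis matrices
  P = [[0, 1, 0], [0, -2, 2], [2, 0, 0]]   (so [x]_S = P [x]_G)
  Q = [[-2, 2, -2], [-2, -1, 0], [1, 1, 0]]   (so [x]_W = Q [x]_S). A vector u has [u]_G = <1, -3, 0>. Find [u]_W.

Apply P to get S-coordinates <-3, 6, 2>, then Q to get W-coordinates.
The result is [u]_W = <14, 0, 3>.

<14, 0, 3>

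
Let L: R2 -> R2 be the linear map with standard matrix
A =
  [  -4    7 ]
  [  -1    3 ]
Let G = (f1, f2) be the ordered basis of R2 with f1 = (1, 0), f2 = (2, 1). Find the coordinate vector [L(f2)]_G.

Compute L(f2) = A f2 = (-1, 1) in standard coordinates.
Then write this in G-coordinates: solve for y in y_1 f1 + y_2 f2 = (-1, 1).
This gives y = (-3, 1), which is column 2 of [L]_G.

(-3, 1)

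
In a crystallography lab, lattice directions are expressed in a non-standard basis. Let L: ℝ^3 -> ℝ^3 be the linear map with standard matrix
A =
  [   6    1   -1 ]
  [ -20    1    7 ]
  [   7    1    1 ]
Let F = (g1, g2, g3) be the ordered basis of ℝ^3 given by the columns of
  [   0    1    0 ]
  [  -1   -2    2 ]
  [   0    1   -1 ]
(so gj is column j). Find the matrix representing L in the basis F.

[[3, 3, 3], [-1, 3, 3], [0, -3, 2]]

Let P have columns g1, ..., g3. Then [L]_F = P^(-1) A P.
Here det P = -1, so P^(-1) is integer; computing A P first and then P^(-1)(A P) gives [[3, 3, 3], [-1, 3, 3], [0, -3, 2]].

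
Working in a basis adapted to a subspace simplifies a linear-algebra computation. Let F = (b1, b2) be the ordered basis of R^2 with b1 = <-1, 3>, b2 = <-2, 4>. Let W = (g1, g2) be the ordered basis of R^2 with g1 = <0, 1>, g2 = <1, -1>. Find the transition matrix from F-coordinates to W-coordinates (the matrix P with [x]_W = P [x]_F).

[[2, 2], [-1, -2]]

Column j of P is [bj]_W, since P maps F-coordinates to W-coordinates.
Expressing b1 in W: b1 = 2g1 - g2, so column 1 of P is <2, -1>.
Doing the same for each bj gives P = [[2, 2], [-1, -2]].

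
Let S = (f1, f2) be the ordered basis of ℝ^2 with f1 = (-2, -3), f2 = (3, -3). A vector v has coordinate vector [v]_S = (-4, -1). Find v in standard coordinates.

By definition v = -4f1 - f2.
Summing componentwise gives (5, 15).

(5, 15)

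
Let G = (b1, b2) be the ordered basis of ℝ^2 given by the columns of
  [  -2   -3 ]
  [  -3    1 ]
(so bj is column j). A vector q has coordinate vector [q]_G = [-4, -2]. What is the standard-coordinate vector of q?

The coordinates say q = -4b1 - 2b2; adding the scaled basis vectors gives [14, 10].

[14, 10]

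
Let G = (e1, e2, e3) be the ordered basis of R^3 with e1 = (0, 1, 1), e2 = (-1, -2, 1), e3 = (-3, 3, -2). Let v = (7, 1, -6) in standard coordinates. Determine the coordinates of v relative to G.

(-4, -4, -1)

We seek scalars with c_1 e1 + ... + c_3 e3 = v; equivalently solve M c = v where the columns of M are e1, ..., e3.
Solving this 3x3 system gives c = (-4, -4, -1).
Check: -4e1 - 4e2 - e3 = (7, 1, -6).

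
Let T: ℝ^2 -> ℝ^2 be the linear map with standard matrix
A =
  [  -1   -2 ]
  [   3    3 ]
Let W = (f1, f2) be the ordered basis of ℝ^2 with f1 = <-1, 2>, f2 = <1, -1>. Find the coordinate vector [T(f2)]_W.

<1, 2>

Compute T(f2) = A f2 = <1, 0> in standard coordinates.
Then write this in W-coordinates: solve for y in y_1 f1 + y_2 f2 = <1, 0>.
This gives y = <1, 2>, which is column 2 of [T]_W.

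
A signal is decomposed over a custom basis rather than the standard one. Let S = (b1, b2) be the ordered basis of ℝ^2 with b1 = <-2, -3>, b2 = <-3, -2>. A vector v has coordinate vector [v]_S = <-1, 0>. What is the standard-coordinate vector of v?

<2, 3>

By definition v = -b1 + 0·b2.
Summing componentwise gives <2, 3>.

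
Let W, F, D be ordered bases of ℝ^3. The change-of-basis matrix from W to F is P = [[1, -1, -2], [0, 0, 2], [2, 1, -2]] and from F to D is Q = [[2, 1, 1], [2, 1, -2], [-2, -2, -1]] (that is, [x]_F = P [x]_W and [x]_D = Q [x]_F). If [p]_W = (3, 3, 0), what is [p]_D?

Composing the changes, [p]_D = Q P [p]_W.
Q P = [[4, -1, -4], [-2, -4, 2], [-4, 1, 2]]; applying this to (3, 3, 0) gives (9, -18, -9).

(9, -18, -9)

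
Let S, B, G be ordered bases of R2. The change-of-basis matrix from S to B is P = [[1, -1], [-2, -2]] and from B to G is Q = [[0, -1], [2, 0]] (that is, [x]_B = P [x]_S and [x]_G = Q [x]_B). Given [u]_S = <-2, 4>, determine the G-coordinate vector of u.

<4, -12>

Apply P to get B-coordinates <-6, -4>, then Q to get G-coordinates.
The result is [u]_G = <4, -12>.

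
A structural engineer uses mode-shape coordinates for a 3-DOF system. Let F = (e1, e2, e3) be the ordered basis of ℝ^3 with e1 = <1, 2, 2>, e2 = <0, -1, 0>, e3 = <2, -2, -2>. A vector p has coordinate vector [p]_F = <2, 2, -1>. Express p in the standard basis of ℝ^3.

<0, 4, 6>

p = M [p]_F, where M has columns e1, ..., e3.
Carrying out the matrix-vector product, p = <0, 4, 6>.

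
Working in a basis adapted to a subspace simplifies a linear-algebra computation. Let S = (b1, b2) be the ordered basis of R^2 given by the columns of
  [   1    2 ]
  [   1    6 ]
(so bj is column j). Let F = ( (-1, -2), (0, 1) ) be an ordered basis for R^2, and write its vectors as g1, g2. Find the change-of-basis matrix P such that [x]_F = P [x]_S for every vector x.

[[-1, -2], [-1, 2]]

Let M have columns bj and N have columns gj. Then for every x, N [x]_F = x = M [x]_S, so P = N^(-1) M.
Since det N = -1, N^(-1) has integer entries; multiplying gives P = [[-1, -2], [-1, 2]].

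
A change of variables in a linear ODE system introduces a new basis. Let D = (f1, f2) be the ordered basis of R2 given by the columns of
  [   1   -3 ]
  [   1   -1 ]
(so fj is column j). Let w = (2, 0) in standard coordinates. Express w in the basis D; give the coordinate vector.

We seek scalars with c_1 f1 + c_2 f2 = w; equivalently solve M c = w where the columns of M are f1, f2.
System: c_1 - 3c_2 = 2, c_1 - c_2 = 0; solving gives c_1 = -1, c_2 = -1.
Check: -f1 - f2 = (2, 0).

(-1, -1)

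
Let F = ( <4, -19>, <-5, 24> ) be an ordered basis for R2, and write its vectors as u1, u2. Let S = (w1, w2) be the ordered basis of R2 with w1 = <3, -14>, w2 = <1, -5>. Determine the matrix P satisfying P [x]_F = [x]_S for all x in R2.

Take x = uj: its F-coordinates are the j-th standard unit vector, so P e_j — column j of P — equals [uj]_S.
u1 = w1 + w2, giving column 1 = <1, 1>; repeating for each j gives P = [[1, -1], [1, -2]].

[[1, -1], [1, -2]]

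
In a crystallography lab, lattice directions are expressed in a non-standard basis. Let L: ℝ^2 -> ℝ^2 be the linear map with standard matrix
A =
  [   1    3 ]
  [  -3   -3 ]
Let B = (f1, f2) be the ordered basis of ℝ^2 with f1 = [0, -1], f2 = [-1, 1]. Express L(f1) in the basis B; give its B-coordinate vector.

[0, 3]

Compute L(f1) = A f1 = [-3, 3] in standard coordinates.
Then write this in B-coordinates: solve for y in y_1 f1 + y_2 f2 = [-3, 3].
This gives y = [0, 3], which is column 1 of [L]_B.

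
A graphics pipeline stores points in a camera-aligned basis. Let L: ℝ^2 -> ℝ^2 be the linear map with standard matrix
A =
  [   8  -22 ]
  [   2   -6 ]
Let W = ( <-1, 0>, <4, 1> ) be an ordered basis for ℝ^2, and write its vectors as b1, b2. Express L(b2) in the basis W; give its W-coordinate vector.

Column 2 of [L]_W is the W-coordinate vector of L(b2).
In standard coordinates L(b2) = A b2 = <10, 2>.
Converting to W: <10, 2> = -2b1 + 2b2, so the coordinate vector is <-2, 2>.

<-2, 2>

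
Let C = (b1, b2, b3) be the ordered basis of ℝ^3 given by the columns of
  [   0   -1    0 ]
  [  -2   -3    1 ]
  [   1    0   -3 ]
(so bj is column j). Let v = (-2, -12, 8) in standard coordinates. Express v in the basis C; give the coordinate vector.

We seek scalars with c_1 b1 + ... + c_3 b3 = v; equivalently solve M c = v where the columns of M are b1, ..., b3.
Gaussian elimination on [M | v] yields c = (2, 2, -2).
Check: 2b1 + 2b2 - 2b3 = (-2, -12, 8).

(2, 2, -2)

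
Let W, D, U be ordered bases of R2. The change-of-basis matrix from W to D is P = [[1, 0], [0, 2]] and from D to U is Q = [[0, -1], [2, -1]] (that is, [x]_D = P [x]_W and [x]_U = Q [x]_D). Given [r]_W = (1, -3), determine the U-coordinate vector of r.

Composing the changes, [r]_U = Q P [r]_W.
Q P = [[0, -2], [2, -2]]; applying this to (1, -3) gives (6, 8).

(6, 8)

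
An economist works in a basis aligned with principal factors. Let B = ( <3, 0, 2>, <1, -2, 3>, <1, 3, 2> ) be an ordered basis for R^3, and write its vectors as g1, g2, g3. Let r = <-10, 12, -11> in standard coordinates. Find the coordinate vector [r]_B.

Write r = c_1 g1 + ... + c_3 g3 and solve for the c_i.
Solving this 3x3 system gives c = (-3, -3, 2).
Check: -3g1 - 3g2 + 2g3 = <-10, 12, -11>.

<-3, -3, 2>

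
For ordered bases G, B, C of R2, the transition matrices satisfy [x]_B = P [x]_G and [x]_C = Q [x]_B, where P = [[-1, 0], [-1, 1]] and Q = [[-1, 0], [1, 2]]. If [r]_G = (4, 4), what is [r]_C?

Composing the changes, [r]_C = Q P [r]_G.
Q P = [[1, 0], [-3, 2]]; applying this to (4, 4) gives (4, -4).

(4, -4)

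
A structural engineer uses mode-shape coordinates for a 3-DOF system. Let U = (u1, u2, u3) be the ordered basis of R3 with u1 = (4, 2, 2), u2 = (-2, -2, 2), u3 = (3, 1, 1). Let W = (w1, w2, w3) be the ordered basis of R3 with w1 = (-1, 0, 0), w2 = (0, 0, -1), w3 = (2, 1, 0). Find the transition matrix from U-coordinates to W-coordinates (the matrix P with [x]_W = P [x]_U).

[[0, -2, -1], [-2, -2, -1], [2, -2, 1]]

Column j of P is [uj]_W, since P maps U-coordinates to W-coordinates.
Expressing u1 in W: u1 = 0·w1 - 2w2 + 2w3, so column 1 of P is (0, -2, 2).
Doing the same for each uj gives P = [[0, -2, -1], [-2, -2, -1], [2, -2, 1]].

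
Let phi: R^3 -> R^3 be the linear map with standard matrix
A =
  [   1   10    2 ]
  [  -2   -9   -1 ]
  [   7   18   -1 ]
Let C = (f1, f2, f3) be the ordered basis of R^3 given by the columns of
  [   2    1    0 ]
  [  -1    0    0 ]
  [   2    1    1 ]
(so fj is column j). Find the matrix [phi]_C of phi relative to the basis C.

[[-3, 3, 1], [2, -3, 0], [-2, 3, -3]]

The j-th column of [phi]_C is [phi(fj)]_C.
phi(f1) = A f1 = (-4, 3, -6) = -3f1 + 2f2 - 2f3, so column 1 is (-3, 2, -2).
Repeating for f2, f3 and assembling the columns gives [[-3, 3, 1], [2, -3, 0], [-2, 3, -3]].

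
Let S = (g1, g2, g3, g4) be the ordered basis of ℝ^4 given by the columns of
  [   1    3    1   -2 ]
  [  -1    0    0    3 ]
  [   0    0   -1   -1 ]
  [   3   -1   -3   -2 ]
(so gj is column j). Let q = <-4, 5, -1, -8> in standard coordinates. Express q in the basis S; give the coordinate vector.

<-2, 0, 0, 1>

Write q = c_1 g1 + ... + c_4 g4 and solve for the c_i.
Solving this 4x4 system gives c = (-2, 0, 0, 1).
Check: -2g1 + 0·g2 + 0·g3 + g4 = <-4, 5, -1, -8>.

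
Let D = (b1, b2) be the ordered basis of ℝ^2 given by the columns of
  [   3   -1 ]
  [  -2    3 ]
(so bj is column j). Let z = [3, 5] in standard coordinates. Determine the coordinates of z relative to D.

[z]_D is the unique c with M c = z, where M has columns b1, b2.
System: 3c_1 - c_2 = 3, -2c_1 + 3c_2 = 5; solving gives c_1 = 2, c_2 = 3.
Check: 2b1 + 3b2 = [3, 5].

[2, 3]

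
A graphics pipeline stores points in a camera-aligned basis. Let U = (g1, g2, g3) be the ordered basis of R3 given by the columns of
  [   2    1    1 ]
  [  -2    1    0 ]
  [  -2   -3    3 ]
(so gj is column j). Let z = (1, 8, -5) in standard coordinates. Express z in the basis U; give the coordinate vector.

Write z = c_1 g1 + ... + c_3 g3 and solve for the c_i.
Solving this 3x3 system gives c = (-2, 4, 1).
Check: -2g1 + 4g2 + g3 = (1, 8, -5).

(-2, 4, 1)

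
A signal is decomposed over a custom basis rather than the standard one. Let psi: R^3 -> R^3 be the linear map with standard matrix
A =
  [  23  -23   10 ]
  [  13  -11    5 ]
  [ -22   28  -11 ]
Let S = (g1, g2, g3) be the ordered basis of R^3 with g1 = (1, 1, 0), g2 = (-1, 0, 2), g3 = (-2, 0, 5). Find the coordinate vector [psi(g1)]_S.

Column 1 of [psi]_S is the S-coordinate vector of psi(g1).
In standard coordinates psi(g1) = A g1 = (0, 2, 6).
Converting to S: (0, 2, 6) = 2g1 - 2g2 + 2g3, so the coordinate vector is (2, -2, 2).

(2, -2, 2)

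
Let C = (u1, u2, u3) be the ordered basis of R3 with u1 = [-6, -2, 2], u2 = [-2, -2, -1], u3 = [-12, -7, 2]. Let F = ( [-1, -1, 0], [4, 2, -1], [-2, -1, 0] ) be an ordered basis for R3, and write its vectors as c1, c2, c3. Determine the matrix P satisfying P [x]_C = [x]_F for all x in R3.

[[-2, 2, 2], [-2, 1, -2], [0, 2, 1]]

Column j of P is [uj]_F, since P maps C-coordinates to F-coordinates.
Expressing u1 in F: u1 = -2c1 - 2c2 + 0·c3, so column 1 of P is [-2, -2, 0].
Doing the same for each uj gives P = [[-2, 2, 2], [-2, 1, -2], [0, 2, 1]].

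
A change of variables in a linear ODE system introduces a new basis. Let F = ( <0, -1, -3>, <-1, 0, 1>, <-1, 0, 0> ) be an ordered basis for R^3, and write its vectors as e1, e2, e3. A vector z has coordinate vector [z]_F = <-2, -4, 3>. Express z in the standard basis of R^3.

z = M [z]_F, where M has columns e1, ..., e3.
Carrying out the matrix-vector product, z = <1, 2, 2>.

<1, 2, 2>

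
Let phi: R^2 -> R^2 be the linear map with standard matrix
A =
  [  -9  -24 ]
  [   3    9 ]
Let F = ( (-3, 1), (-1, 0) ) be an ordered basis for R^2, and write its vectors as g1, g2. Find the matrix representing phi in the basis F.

[[0, -3], [-3, 0]]

Let P have columns g1, g2. Then [phi]_F = P^(-1) A P.
Here det P = 1, so P^(-1) is integer; computing A P first and then P^(-1)(A P) gives [[0, -3], [-3, 0]].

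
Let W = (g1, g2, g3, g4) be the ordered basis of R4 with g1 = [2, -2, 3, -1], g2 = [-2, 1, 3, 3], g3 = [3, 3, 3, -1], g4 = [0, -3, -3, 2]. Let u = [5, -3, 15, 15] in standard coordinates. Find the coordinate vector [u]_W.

Write u = c_1 g1 + ... + c_4 g4 and solve for the c_i.
Gaussian elimination on [M | u] yields c = (2, 4, 3, 4).
Check: 2g1 + 4g2 + 3g3 + 4g4 = [5, -3, 15, 15].

[2, 4, 3, 4]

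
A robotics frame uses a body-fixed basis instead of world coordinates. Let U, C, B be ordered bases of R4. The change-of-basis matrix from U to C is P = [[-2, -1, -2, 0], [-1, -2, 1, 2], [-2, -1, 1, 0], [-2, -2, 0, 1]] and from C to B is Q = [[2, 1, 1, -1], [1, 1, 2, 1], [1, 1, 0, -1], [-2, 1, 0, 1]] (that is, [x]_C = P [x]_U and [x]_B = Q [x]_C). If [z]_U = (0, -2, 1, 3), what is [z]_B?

(7, 24, 4, 18)

First [z]_C = P [z]_U = (0, 11, 3, 7).
Then [z]_B = Q [z]_C = (7, 24, 4, 18).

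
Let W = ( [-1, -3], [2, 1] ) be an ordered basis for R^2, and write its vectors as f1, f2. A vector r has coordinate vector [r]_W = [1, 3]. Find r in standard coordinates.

r = M [r]_W, where M has columns f1, f2.
Carrying out the matrix-vector product, r = [5, 0].

[5, 0]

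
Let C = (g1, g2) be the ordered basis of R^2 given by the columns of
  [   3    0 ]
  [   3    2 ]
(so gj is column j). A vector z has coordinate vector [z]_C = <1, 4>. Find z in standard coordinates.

<3, 11>

z = M [z]_C, where M has columns g1, g2.
Carrying out the matrix-vector product, z = <3, 11>.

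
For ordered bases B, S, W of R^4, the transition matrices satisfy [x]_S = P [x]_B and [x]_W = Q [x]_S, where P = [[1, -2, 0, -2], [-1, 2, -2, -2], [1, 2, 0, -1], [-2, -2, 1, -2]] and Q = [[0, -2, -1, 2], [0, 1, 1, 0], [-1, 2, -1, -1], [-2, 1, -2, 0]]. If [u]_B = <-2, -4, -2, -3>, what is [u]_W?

Apply P to get S-coordinates <12, 4, -7, 16>, then Q to get W-coordinates.
The result is [u]_W = <31, -3, -13, -6>.

<31, -3, -13, -6>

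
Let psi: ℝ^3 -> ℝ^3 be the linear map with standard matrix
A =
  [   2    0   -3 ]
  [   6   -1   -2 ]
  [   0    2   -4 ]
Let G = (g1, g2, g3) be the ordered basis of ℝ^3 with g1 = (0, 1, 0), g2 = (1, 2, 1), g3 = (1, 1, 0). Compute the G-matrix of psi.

Let P have columns g1, ..., g3. Then [psi]_G = P^(-1) A P.
Here det P = 1, so P^(-1) is integer; computing A P first and then P^(-1)(A P) gives [[-3, 3, 1], [2, 0, 2], [-2, -1, 0]].

[[-3, 3, 1], [2, 0, 2], [-2, -1, 0]]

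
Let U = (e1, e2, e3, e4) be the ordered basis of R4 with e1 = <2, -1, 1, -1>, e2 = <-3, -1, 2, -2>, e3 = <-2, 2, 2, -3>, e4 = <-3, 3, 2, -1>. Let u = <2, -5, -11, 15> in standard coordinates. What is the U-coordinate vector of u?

We seek scalars with c_1 e1 + ... + c_4 e4 = u; equivalently solve M c = u where the columns of M are e1, ..., e4.
Gaussian elimination on [M | u] yields c = (-3, 0, -4, 0).
Check: -3e1 + 0·e2 - 4e3 + 0·e4 = <2, -5, -11, 15>.

<-3, 0, -4, 0>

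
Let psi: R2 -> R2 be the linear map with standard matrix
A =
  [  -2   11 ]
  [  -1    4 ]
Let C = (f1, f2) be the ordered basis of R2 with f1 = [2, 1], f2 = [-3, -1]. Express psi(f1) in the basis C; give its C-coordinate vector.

Column 1 of [psi]_C is the C-coordinate vector of psi(f1).
In standard coordinates psi(f1) = A f1 = [7, 2].
Converting to C: [7, 2] = -f1 - 3f2, so the coordinate vector is [-1, -3].

[-1, -3]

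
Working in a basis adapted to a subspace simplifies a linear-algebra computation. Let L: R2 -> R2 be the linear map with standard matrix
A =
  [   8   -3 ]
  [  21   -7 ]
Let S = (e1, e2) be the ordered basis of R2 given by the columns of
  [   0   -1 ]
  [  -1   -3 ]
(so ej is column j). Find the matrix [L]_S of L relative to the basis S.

With P the matrix whose columns are e1, e2, [L]_S = P^(-1) A P.
Column by column: L(e1) = A e1 = <3, 7>; its S-coordinates <2, -3> give column 1.
Continuing for each basis vector yields [L]_S = [[2, 3], [-3, -1]].

[[2, 3], [-3, -1]]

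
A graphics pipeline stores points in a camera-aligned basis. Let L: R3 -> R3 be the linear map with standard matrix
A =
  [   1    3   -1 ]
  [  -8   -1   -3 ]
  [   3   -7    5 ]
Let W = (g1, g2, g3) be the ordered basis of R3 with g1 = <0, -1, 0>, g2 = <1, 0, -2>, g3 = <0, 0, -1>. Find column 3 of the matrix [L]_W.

<-3, 1, 3>

Compute L(g3) = A g3 = <1, 3, -5> in standard coordinates.
Then write this in W-coordinates: solve for y in y_1 g1 + ... + y_3 g3 = <1, 3, -5>.
This gives y = <-3, 1, 3>, which is column 3 of [L]_W.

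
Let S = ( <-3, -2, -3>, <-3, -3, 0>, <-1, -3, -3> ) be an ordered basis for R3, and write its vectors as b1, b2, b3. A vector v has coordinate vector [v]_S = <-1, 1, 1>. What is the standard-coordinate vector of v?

The coordinates say v = -b1 + b2 + b3; adding the scaled basis vectors gives <-1, -4, 0>.

<-1, -4, 0>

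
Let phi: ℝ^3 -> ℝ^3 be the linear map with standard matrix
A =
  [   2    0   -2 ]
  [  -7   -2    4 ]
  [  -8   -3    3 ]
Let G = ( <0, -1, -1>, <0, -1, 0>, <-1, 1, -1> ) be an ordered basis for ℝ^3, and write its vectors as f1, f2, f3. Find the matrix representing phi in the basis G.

[[2, -3, -2], [-2, 1, 1], [-2, 0, 0]]

With P the matrix whose columns are f1, ..., f3, [phi]_G = P^(-1) A P.
Column by column: phi(f1) = A f1 = <2, -2, 0>; its G-coordinates <2, -2, -2> give column 1.
Continuing for each basis vector yields [phi]_G = [[2, -3, -2], [-2, 1, 1], [-2, 0, 0]].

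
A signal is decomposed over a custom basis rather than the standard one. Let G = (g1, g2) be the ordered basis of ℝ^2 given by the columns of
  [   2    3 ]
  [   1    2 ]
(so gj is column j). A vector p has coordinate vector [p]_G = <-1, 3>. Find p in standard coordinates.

<7, 5>

p = M [p]_G, where M has columns g1, g2.
Carrying out the matrix-vector product, p = <7, 5>.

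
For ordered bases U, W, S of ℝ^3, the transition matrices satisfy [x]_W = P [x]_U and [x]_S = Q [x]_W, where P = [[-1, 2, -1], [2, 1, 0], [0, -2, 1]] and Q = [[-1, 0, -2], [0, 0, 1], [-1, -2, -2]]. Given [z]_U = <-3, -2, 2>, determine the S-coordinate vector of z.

First [z]_W = P [z]_U = <-3, -8, 6>.
Then [z]_S = Q [z]_W = <-9, 6, 7>.

<-9, 6, 7>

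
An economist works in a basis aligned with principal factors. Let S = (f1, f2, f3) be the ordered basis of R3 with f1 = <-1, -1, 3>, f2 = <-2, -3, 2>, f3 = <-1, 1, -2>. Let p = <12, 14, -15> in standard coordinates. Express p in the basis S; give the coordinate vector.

We seek scalars with c_1 f1 + ... + c_3 f3 = p; equivalently solve M c = p where the columns of M are f1, ..., f3.
Row-reducing the augmented matrix [M | p] gives c = (-3, -4, -1).
Check: -3f1 - 4f2 - f3 = <12, 14, -15>.

<-3, -4, -1>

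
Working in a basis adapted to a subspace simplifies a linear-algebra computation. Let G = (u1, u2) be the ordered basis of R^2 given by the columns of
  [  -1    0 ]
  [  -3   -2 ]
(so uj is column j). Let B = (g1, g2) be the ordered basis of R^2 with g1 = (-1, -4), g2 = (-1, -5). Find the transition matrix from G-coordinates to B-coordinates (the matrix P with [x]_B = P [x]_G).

Let M have columns uj and N have columns gj. Then for every x, N [x]_B = x = M [x]_G, so P = N^(-1) M.
Since det N = 1, N^(-1) has integer entries; multiplying gives P = [[2, -2], [-1, 2]].

[[2, -2], [-1, 2]]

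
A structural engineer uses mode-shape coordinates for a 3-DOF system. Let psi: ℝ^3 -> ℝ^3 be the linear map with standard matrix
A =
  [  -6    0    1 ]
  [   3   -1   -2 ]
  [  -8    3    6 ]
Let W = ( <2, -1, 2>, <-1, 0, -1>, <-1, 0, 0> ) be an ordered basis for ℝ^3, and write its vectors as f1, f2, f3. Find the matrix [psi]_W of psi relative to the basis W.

[[-3, 1, 3], [1, 0, -2], [3, -3, 2]]

Let P have columns f1, ..., f3. Then [psi]_W = P^(-1) A P.
Here det P = -1, so P^(-1) is integer; computing A P first and then P^(-1)(A P) gives [[-3, 1, 3], [1, 0, -2], [3, -3, 2]].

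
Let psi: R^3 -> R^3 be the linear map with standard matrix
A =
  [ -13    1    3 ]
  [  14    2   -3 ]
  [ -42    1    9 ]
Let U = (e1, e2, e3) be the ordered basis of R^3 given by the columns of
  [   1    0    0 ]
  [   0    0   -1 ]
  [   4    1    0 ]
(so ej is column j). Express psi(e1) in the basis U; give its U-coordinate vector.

Column 1 of [psi]_U is the U-coordinate vector of psi(e1).
In standard coordinates psi(e1) = A e1 = [-1, 2, -6].
Converting to U: [-1, 2, -6] = -e1 - 2e2 - 2e3, so the coordinate vector is [-1, -2, -2].

[-1, -2, -2]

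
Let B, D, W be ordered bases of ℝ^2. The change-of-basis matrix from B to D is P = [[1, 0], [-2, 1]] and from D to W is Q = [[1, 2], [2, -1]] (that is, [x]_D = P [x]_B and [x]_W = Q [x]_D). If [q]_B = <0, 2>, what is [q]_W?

<4, -2>

Apply P to get D-coordinates <0, 2>, then Q to get W-coordinates.
The result is [q]_W = <4, -2>.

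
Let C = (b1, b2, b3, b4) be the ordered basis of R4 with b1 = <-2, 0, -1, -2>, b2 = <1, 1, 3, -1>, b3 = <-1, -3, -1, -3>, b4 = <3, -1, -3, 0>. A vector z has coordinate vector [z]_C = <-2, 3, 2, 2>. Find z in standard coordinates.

<11, -5, 3, -5>

z = M [z]_C, where M has columns b1, ..., b4.
Carrying out the matrix-vector product, z = <11, -5, 3, -5>.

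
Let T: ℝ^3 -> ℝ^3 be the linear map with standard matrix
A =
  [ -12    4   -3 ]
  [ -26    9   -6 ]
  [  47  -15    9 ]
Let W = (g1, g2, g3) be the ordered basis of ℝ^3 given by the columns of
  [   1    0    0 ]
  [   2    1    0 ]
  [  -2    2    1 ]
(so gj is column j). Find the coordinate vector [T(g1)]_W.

Compute T(g1) = A g1 = [2, 4, -1] in standard coordinates.
Then write this in W-coordinates: solve for y in y_1 g1 + ... + y_3 g3 = [2, 4, -1].
This gives y = [2, 0, 3], which is column 1 of [T]_W.

[2, 0, 3]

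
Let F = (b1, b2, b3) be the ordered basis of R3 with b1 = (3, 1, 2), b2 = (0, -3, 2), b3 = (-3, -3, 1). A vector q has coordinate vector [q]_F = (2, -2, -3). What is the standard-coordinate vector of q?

q = M [q]_F, where M has columns b1, ..., b3.
Carrying out the matrix-vector product, q = (15, 17, -3).

(15, 17, -3)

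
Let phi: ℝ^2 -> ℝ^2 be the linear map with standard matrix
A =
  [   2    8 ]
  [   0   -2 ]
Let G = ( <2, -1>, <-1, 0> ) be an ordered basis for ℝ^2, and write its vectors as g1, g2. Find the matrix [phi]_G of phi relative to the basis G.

[[-2, 0], [0, 2]]

The j-th column of [phi]_G is [phi(gj)]_G.
phi(g1) = A g1 = <-4, 2> = -2g1 + 0·g2, so column 1 is <-2, 0>.
Repeating for g2 and assembling the columns gives [[-2, 0], [0, 2]].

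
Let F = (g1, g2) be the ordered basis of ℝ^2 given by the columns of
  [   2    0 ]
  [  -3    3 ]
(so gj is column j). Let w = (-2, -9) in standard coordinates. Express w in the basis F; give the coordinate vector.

(-1, -4)

We seek scalars with c_1 g1 + c_2 g2 = w; equivalently solve M c = w where the columns of M are g1, g2.
System: 2c_1 + 0c_2 = -2, -3c_1 + 3c_2 = -9; solving gives c_1 = -1, c_2 = -4.
Check: -g1 - 4g2 = (-2, -9).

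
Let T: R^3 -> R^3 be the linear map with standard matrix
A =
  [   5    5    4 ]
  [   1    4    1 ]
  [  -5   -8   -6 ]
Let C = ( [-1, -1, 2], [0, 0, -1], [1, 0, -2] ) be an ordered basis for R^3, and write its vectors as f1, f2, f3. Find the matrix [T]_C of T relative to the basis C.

With P the matrix whose columns are f1, ..., f3, [T]_C = P^(-1) A P.
Column by column: T(f1) = A f1 = [-2, -3, 1]; its C-coordinates [3, 3, 1] give column 1.
Continuing for each basis vector yields [T]_C = [[3, 1, 1], [3, 2, -1], [1, -3, -2]].

[[3, 1, 1], [3, 2, -1], [1, -3, -2]]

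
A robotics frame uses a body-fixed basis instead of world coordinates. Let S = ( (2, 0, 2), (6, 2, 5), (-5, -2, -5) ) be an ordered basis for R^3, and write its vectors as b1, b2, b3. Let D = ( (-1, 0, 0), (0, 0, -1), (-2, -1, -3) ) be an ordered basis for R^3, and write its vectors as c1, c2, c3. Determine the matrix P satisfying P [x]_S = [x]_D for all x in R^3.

[[-2, -2, 1], [-2, 1, -1], [0, -2, 2]]

Column j of P is [bj]_D, since P maps S-coordinates to D-coordinates.
Expressing b1 in D: b1 = -2c1 - 2c2 + 0·c3, so column 1 of P is (-2, -2, 0).
Doing the same for each bj gives P = [[-2, -2, 1], [-2, 1, -1], [0, -2, 2]].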